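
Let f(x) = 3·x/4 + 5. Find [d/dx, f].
\frac{3}{4}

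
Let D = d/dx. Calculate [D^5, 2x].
10D^{4}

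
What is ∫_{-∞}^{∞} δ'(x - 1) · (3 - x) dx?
1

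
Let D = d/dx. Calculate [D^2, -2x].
-4D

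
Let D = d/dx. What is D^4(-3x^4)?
-72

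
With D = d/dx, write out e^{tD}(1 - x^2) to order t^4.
- t^{2} - 2 t x - x^{2} + 1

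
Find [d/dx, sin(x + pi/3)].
\cos{\left(x + \frac{\pi}{3} \right)}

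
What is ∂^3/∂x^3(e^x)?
e^{x}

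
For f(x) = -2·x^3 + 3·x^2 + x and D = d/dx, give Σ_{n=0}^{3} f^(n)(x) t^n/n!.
- 2 t^{3} + t^{2} \left(3 - 6 x\right) + t \left(- 6 x^{2} + 6 x + 1\right) - 2 x^{3} + 3 x^{2} + x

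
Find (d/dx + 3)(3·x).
9 x + 3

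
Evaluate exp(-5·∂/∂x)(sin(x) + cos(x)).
\sqrt{2} \cos{\left(- x + \frac{\pi}{4} + 5 \right)}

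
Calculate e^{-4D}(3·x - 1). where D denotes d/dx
3 x - 13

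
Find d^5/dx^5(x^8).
6720 x^{3}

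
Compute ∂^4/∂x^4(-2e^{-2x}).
- 32 e^{- 2 x}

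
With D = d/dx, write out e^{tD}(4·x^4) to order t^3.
4 x \left(4 t^{3} + 6 t^{2} x + 4 t x^{2} + x^{3}\right)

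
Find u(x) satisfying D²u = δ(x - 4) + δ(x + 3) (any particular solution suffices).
\frac{|x - 4|}{2} + \frac{|x + 3|}{2}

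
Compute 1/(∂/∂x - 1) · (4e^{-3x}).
- e^{- 3 x}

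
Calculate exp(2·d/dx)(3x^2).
3 x^{2} + 12 x + 12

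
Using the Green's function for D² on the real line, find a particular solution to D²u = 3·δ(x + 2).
\frac{3|x + 2|}{2}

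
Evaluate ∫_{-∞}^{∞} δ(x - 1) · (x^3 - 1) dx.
0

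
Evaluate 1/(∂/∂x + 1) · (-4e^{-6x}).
\frac{4 e^{- 6 x}}{5}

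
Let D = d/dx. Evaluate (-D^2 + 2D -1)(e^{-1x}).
- 4 e^{- x}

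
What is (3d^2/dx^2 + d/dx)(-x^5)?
5 x^{3} \left(- x - 12\right)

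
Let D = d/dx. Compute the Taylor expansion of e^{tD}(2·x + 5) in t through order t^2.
2 t + 2 x + 5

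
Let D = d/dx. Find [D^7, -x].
-7D^{6}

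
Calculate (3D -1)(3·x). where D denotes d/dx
9 - 3 x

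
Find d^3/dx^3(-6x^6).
- 720 x^{3}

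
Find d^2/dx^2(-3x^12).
- 396 x^{10}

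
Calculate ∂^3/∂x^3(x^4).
24 x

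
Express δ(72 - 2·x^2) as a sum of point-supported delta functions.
\frac{\delta(x - 6) + \delta(x + 6)}{24}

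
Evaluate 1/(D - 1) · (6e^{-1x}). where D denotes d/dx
- 3 e^{- x}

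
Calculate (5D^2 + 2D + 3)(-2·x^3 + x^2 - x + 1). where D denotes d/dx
- 6 x^{3} - 9 x^{2} - 59 x + 11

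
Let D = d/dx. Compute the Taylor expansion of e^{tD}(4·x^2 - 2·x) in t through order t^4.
4 t^{2} + 2 t \left(4 x - 1\right) + 4 x^{2} - 2 x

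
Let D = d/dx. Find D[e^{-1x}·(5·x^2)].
5 x \left(2 - x\right) e^{- x}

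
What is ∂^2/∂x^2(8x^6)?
240 x^{4}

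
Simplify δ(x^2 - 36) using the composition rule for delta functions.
\frac{\delta(x - 6) + \delta(x + 6)}{12}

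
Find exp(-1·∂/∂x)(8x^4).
8 x^{4} - 32 x^{3} + 48 x^{2} - 32 x + 8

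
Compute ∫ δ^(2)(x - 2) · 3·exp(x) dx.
3 e^{2}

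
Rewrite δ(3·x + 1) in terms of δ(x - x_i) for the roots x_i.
\frac{\delta(x + 1/3)}{3}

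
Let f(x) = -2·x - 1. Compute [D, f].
-2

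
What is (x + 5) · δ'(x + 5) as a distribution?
-\delta(x + 5)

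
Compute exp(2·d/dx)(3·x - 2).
3 x + 4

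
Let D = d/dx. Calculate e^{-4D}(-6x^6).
- 6 x^{6} + 144 x^{5} - 1440 x^{4} + 7680 x^{3} - 23040 x^{2} + 36864 x - 24576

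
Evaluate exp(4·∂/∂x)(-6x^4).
- 6 x^{4} - 96 x^{3} - 576 x^{2} - 1536 x - 1536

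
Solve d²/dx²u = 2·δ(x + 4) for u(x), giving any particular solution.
|x + 4|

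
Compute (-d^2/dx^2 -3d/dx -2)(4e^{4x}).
- 120 e^{4 x}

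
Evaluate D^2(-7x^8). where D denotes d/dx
- 392 x^{6}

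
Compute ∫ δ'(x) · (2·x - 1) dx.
-2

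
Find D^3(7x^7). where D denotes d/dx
1470 x^{4}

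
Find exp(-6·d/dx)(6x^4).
6 x^{4} - 144 x^{3} + 1296 x^{2} - 5184 x + 7776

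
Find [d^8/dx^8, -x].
-8\frac{d^{7}}{dx^{7}}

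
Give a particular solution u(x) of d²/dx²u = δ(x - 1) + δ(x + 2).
\frac{|x - 1|}{2} + \frac{|x + 2|}{2}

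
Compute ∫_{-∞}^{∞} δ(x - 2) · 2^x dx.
4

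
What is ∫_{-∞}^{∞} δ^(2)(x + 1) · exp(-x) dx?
e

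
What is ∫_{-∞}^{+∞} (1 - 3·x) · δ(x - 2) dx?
-5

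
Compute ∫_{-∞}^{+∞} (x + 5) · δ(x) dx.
5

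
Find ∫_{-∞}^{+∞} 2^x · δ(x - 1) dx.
2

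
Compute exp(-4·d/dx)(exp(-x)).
e^{4 - x}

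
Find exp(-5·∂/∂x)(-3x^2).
- 3 x^{2} + 30 x - 75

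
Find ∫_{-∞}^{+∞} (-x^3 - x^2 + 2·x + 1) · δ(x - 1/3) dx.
\frac{41}{27}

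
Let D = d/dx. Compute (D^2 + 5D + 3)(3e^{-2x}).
- 9 e^{- 2 x}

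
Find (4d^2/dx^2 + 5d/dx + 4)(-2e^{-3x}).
- 50 e^{- 3 x}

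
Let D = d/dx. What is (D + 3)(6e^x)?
24 e^{x}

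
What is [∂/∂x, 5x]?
5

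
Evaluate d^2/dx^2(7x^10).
630 x^{8}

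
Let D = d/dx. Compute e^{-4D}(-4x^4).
- 4 x^{4} + 64 x^{3} - 384 x^{2} + 1024 x - 1024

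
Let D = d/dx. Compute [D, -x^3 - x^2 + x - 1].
- 3 x^{2} - 2 x + 1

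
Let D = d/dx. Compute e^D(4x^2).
4 x^{2} + 8 x + 4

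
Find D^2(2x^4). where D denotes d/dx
24 x^{2}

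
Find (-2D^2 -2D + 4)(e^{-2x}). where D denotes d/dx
0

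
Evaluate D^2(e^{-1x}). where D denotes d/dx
e^{- x}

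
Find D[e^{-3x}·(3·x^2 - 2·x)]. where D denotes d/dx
\left(- 9 x^{2} + 12 x - 2\right) e^{- 3 x}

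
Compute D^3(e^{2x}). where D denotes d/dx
8 e^{2 x}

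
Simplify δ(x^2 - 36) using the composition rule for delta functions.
\frac{\delta(x - 6) + \delta(x + 6)}{12}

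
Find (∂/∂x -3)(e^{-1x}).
- 4 e^{- x}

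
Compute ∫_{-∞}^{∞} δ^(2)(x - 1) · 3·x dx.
0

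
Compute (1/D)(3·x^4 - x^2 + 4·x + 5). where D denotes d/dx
\frac{3 x^{5}}{5} - \frac{x^{3}}{3} + 2 x^{2} + 5 x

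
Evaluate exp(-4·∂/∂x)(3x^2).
3 x^{2} - 24 x + 48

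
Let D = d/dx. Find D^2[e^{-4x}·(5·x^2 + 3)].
2 \left(40 x^{2} - 40 x + 29\right) e^{- 4 x}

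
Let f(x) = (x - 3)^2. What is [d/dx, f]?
2 x - 6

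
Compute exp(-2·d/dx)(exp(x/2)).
e^{\frac{x}{2} - 1}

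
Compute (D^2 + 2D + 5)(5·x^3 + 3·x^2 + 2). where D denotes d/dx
25 x^{3} + 45 x^{2} + 42 x + 16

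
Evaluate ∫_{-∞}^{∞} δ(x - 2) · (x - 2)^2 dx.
0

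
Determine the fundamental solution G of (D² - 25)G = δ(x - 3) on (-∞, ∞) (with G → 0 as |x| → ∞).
-\frac{e^{-5|x - 3|}}{10}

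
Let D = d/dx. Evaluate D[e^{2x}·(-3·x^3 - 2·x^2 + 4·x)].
\left(- 6 x^{3} - 13 x^{2} + 4 x + 4\right) e^{2 x}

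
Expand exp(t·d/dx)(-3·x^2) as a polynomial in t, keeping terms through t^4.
- 3 t^{2} - 6 t x - 3 x^{2}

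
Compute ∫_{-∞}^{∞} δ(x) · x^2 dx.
0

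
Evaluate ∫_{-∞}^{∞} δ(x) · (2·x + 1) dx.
1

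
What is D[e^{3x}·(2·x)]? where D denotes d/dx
\left(6 x + 2\right) e^{3 x}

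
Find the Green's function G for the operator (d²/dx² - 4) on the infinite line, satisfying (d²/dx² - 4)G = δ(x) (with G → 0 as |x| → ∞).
-\frac{e^{-2|x|}}{4}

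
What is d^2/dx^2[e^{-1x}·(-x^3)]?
x \left(- x^{2} + 6 x - 6\right) e^{- x}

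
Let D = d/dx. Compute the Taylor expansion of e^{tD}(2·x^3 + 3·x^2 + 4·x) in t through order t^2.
t^{2} \left(6 x + 3\right) + 2 t \left(3 x^{2} + 3 x + 2\right) + 2 x^{3} + 3 x^{2} + 4 x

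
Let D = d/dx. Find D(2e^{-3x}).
- 6 e^{- 3 x}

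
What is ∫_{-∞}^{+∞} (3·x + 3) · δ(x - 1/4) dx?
\frac{15}{4}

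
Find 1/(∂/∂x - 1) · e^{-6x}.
- \frac{e^{- 6 x}}{7}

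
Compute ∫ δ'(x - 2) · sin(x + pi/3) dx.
- \cos{\left(\frac{\pi}{3} + 2 \right)}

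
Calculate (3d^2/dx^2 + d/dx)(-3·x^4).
12 x^{2} \left(- x - 9\right)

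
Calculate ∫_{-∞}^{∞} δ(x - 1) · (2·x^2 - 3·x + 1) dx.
0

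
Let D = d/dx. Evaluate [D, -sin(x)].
- \cos{\left(x \right)}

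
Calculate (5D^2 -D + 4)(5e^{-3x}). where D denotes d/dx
260 e^{- 3 x}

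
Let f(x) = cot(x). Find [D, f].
- \frac{1}{\sin^{2}{\left(x \right)}}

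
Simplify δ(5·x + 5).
\frac{\delta(x + 1)}{5}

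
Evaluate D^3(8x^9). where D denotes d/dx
4032 x^{6}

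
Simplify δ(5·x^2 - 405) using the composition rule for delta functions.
\frac{\delta(x - 9) + \delta(x + 9)}{90}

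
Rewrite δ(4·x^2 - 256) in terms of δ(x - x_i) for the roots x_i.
\frac{\delta(x - 8) + \delta(x + 8)}{64}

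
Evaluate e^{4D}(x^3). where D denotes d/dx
x^{3} + 12 x^{2} + 48 x + 64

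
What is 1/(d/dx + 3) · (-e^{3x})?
- \frac{e^{3 x}}{6}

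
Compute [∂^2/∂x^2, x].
2\frac{d}{dx}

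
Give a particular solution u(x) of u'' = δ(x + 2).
\frac{|x + 2|}{2}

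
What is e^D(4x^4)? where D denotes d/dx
4 x^{4} + 16 x^{3} + 24 x^{2} + 16 x + 4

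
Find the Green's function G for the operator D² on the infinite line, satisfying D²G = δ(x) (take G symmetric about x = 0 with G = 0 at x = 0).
\frac{|x|}{2}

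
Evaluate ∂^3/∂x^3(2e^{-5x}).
- 250 e^{- 5 x}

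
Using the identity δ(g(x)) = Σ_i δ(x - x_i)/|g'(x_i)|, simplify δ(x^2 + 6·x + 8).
\frac{\delta(x + 4) + \delta(x + 2)}{2}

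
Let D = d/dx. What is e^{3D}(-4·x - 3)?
- 4 x - 15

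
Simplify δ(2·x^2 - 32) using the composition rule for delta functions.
\frac{\delta(x - 4) + \delta(x + 4)}{16}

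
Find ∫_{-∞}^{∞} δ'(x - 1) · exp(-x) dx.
e^{-1}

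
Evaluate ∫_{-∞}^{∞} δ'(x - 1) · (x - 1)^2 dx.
0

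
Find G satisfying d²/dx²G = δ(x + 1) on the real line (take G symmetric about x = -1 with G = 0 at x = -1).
\frac{|x + 1|}{2}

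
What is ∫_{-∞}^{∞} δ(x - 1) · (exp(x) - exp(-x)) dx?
2 \sinh{\left(1 \right)}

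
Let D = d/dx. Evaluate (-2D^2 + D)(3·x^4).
12 x^{2} \left(x - 6\right)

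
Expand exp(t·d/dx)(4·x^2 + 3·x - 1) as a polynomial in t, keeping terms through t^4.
4 t^{2} + t \left(8 x + 3\right) + 4 x^{2} + 3 x - 1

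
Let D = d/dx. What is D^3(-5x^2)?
0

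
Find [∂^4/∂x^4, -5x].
-20\frac{d^{3}}{dx^{3}}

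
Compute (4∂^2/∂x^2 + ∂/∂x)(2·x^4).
8 x^{2} \left(x + 12\right)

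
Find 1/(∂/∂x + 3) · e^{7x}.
\frac{e^{7 x}}{10}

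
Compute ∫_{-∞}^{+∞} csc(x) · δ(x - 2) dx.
\csc{\left(2 \right)}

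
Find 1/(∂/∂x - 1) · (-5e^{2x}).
- 5 e^{2 x}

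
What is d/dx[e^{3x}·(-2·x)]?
\left(- 6 x - 2\right) e^{3 x}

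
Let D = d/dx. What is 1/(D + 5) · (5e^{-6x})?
- 5 e^{- 6 x}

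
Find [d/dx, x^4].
4 x^{3}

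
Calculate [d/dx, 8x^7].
56 x^{6}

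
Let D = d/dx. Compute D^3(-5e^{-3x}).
135 e^{- 3 x}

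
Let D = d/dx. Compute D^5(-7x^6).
- 5040 x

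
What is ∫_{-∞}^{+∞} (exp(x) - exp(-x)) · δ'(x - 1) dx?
- 2 \cosh{\left(1 \right)}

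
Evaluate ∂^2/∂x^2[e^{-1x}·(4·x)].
4 \left(x - 2\right) e^{- x}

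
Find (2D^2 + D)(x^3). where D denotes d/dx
3 x \left(x + 4\right)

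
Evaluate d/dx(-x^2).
- 2 x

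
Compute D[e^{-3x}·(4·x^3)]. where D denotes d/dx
12 x^{2} \left(1 - x\right) e^{- 3 x}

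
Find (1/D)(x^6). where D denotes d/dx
\frac{x^{7}}{7}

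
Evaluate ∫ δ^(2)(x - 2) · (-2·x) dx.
0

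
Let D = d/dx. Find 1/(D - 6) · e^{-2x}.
- \frac{e^{- 2 x}}{8}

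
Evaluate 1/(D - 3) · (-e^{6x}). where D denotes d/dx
- \frac{e^{6 x}}{3}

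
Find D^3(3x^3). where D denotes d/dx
18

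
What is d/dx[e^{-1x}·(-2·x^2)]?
2 x \left(x - 2\right) e^{- x}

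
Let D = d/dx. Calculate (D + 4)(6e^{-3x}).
6 e^{- 3 x}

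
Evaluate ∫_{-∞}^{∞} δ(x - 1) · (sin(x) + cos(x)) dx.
\cos{\left(1 \right)} + \sin{\left(1 \right)}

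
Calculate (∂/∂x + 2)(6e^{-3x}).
- 6 e^{- 3 x}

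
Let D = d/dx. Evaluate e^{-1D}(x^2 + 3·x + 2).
x \left(x + 1\right)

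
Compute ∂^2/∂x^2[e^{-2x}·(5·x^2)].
10 \left(2 x^{2} - 4 x + 1\right) e^{- 2 x}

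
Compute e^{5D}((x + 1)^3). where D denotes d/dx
x^{3} + 18 x^{2} + 108 x + 216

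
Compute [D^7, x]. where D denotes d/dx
7D^{6}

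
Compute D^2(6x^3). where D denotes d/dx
36 x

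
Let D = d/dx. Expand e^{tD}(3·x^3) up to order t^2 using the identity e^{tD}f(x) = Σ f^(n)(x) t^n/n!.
3 x \left(3 t^{2} + 3 t x + x^{2}\right)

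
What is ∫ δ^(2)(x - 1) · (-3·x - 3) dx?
0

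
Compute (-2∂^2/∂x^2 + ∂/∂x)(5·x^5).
25 x^{3} \left(x - 8\right)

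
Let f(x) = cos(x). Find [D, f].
- \sin{\left(x \right)}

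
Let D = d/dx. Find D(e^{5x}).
5 e^{5 x}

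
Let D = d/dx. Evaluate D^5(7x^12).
665280 x^{7}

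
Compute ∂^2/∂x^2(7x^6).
210 x^{4}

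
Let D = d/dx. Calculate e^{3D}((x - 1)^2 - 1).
x^{2} + 4 x + 3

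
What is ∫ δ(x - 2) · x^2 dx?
4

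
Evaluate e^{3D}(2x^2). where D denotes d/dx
2 x^{2} + 12 x + 18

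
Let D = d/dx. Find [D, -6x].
-6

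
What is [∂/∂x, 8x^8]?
64 x^{7}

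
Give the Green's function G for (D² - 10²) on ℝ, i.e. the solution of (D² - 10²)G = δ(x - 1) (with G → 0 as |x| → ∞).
-\frac{e^{-10|x - 1|}}{20}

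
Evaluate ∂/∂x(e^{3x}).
3 e^{3 x}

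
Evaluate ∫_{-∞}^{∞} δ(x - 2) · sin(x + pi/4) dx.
\sin{\left(\frac{\pi}{4} + 2 \right)}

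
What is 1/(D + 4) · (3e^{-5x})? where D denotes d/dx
- 3 e^{- 5 x}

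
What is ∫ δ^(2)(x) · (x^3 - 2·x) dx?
0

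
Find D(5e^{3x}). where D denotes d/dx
15 e^{3 x}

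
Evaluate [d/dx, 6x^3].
18 x^{2}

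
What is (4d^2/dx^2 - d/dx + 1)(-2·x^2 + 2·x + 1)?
- 2 x^{2} + 6 x - 17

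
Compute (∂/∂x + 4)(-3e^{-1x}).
- 9 e^{- x}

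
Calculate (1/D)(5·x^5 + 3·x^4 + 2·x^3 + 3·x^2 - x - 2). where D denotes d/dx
\frac{5 x^{6}}{6} + \frac{3 x^{5}}{5} + \frac{x^{4}}{2} + x^{3} - \frac{x^{2}}{2} - 2 x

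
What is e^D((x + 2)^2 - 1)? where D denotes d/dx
x^{2} + 6 x + 8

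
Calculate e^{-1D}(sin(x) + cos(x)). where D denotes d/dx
\sqrt{2} \cos{\left(- x + \frac{\pi}{4} + 1 \right)}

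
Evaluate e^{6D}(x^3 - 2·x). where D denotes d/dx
x^{3} + 18 x^{2} + 106 x + 204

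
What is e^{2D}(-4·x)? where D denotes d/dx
- 4 x - 8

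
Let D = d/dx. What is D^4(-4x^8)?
- 6720 x^{4}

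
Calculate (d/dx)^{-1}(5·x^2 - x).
\frac{5 x^{3}}{3} - \frac{x^{2}}{2}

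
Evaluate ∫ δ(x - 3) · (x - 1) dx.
2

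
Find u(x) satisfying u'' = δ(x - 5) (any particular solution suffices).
\frac{|x - 5|}{2}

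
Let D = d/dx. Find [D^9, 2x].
18D^{8}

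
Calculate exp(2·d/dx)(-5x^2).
- 5 x^{2} - 20 x - 20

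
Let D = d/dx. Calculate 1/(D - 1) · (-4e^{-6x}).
\frac{4 e^{- 6 x}}{7}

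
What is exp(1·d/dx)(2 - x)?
1 - x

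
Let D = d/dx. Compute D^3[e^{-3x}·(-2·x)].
54 \left(x - 1\right) e^{- 3 x}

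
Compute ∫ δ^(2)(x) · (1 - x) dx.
0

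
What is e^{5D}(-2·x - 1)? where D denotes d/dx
- 2 x - 11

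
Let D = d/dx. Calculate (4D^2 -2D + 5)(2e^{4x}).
122 e^{4 x}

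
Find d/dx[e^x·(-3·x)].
3 \left(- x - 1\right) e^{x}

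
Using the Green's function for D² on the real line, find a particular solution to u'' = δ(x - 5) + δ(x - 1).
\frac{|x - 5|}{2} + \frac{|x - 1|}{2}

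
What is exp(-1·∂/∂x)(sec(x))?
\sec{\left(x - 1 \right)}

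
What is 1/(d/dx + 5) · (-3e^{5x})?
- \frac{3 e^{5 x}}{10}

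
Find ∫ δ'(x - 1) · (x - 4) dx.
-1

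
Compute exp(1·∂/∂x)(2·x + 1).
2 x + 3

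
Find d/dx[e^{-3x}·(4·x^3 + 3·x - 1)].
3 \left(- 4 x^{3} + 4 x^{2} - 3 x + 2\right) e^{- 3 x}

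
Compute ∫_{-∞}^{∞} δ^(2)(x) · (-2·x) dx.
0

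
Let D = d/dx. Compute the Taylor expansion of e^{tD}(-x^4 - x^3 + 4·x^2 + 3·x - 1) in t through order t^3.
- t^{3} \left(4 x + 1\right) - t^{2} \left(6 x^{2} + 3 x - 4\right) - t \left(4 x^{3} + 3 x^{2} - 8 x - 3\right) - x^{4} - x^{3} + 4 x^{2} + 3 x - 1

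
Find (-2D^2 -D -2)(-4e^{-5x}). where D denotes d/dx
188 e^{- 5 x}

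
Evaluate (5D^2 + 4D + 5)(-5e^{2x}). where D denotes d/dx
- 165 e^{2 x}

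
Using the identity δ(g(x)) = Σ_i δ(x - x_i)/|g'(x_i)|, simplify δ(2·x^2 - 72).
\frac{\delta(x - 6) + \delta(x + 6)}{24}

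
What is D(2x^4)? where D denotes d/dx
8 x^{3}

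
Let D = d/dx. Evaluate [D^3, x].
3D^{2}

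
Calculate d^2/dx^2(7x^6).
210 x^{4}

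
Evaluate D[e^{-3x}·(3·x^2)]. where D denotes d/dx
3 x \left(2 - 3 x\right) e^{- 3 x}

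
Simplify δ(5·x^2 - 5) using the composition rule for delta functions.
\frac{\delta(x - 1) + \delta(x + 1)}{10}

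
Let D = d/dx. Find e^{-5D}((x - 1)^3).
x^{3} - 18 x^{2} + 108 x - 216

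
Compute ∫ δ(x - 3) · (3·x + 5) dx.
14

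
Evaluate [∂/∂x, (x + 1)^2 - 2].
2 x + 2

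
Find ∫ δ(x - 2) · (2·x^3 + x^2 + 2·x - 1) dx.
23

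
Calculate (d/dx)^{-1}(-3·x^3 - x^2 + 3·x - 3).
- \frac{3 x^{4}}{4} - \frac{x^{3}}{3} + \frac{3 x^{2}}{2} - 3 x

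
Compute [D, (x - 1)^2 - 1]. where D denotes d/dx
2 x - 2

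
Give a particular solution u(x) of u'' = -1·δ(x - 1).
-\frac{|x - 1|}{2}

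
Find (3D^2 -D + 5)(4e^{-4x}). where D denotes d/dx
228 e^{- 4 x}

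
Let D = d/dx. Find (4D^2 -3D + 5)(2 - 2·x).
16 - 10 x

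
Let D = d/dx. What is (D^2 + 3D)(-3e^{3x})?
- 54 e^{3 x}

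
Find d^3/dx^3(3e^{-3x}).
- 81 e^{- 3 x}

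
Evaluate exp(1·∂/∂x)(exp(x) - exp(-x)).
2 \sinh{\left(x + 1 \right)}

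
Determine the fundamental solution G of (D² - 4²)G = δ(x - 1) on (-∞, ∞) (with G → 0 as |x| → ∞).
-\frac{e^{-4|x - 1|}}{8}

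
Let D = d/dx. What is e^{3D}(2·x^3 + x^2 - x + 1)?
2 x^{3} + 19 x^{2} + 59 x + 61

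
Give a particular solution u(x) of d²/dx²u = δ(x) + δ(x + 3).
\frac{|x|}{2} + \frac{|x + 3|}{2}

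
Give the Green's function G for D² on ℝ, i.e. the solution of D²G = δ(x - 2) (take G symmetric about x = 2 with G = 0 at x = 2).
\frac{|x - 2|}{2}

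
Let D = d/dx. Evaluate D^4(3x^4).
72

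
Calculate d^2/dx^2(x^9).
72 x^{7}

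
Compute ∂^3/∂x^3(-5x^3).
-30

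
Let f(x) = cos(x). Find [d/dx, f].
- \sin{\left(x \right)}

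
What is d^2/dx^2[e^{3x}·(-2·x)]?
\left(- 18 x - 12\right) e^{3 x}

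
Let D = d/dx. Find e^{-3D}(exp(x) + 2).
e^{x - 3} + 2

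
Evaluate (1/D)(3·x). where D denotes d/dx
\frac{3 x^{2}}{2}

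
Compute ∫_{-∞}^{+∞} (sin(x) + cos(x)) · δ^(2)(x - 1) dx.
- \sin{\left(1 \right)} - \cos{\left(1 \right)}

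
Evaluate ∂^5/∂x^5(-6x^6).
- 4320 x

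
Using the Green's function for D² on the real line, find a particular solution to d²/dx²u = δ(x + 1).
\frac{|x + 1|}{2}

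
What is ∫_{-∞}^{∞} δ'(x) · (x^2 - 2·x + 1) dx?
2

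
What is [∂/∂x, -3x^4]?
- 12 x^{3}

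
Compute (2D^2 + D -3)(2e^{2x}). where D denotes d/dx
14 e^{2 x}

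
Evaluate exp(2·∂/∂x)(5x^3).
5 x^{3} + 30 x^{2} + 60 x + 40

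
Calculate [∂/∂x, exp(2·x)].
2 e^{2 x}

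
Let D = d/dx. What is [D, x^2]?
2 x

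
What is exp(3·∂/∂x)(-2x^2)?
- 2 x^{2} - 12 x - 18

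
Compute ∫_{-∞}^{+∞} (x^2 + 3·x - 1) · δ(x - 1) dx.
3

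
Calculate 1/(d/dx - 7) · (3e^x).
- \frac{e^{x}}{2}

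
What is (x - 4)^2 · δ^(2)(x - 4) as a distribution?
2\delta(x - 4)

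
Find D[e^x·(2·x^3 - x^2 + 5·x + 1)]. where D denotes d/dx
\left(2 x^{3} + 5 x^{2} + 3 x + 6\right) e^{x}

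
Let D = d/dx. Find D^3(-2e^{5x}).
- 250 e^{5 x}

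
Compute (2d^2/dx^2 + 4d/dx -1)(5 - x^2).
x^{2} - 8 x - 9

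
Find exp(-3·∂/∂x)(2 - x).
5 - x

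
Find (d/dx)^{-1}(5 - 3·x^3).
- \frac{3 x^{4}}{4} + 5 x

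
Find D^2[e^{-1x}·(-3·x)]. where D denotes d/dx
3 \left(2 - x\right) e^{- x}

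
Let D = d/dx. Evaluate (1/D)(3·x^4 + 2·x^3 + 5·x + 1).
\frac{3 x^{5}}{5} + \frac{x^{4}}{2} + \frac{5 x^{2}}{2} + x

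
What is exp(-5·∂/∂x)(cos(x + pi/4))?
\cos{\left(x - 5 + \frac{\pi}{4} \right)}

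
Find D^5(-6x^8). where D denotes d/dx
- 40320 x^{3}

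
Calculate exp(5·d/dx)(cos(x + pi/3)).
\cos{\left(x + \frac{\pi}{3} + 5 \right)}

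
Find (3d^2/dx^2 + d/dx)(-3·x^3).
9 x \left(- x - 6\right)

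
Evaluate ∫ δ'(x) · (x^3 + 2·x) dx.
-2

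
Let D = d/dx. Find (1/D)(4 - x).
- \frac{x^{2}}{2} + 4 x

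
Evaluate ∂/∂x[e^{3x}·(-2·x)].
\left(- 6 x - 2\right) e^{3 x}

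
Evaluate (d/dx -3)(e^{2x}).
- e^{2 x}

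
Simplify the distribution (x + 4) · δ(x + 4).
0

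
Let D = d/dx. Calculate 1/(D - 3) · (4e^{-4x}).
- \frac{4 e^{- 4 x}}{7}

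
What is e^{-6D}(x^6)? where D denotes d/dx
x^{6} - 36 x^{5} + 540 x^{4} - 4320 x^{3} + 19440 x^{2} - 46656 x + 46656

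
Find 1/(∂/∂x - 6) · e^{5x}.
- e^{5 x}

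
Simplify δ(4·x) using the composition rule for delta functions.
\frac{\delta(x)}{4}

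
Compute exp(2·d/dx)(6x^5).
6 x^{5} + 60 x^{4} + 240 x^{3} + 480 x^{2} + 480 x + 192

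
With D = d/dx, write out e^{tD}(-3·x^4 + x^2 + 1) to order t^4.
- 3 t^{4} - 12 t^{3} x - t^{2} \left(18 x^{2} - 1\right) - 2 t x \left(6 x^{2} - 1\right) - 3 x^{4} + x^{2} + 1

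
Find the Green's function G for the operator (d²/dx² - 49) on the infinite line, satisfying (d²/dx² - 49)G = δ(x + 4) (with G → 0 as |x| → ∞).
-\frac{e^{-7|x + 4|}}{14}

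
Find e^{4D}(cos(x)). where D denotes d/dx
\cos{\left(x + 4 \right)}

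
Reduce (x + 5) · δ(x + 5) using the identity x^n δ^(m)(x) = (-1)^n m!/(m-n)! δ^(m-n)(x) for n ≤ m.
0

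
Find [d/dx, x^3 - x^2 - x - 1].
3 x^{2} - 2 x - 1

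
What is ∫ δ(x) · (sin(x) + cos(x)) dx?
1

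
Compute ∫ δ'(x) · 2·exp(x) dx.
-2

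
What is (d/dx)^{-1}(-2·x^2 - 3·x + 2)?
- \frac{2 x^{3}}{3} - \frac{3 x^{2}}{2} + 2 x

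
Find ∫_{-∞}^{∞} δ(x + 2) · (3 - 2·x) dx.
7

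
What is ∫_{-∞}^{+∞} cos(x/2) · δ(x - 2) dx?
\cos{\left(1 \right)}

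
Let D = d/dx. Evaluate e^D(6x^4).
6 x^{4} + 24 x^{3} + 36 x^{2} + 24 x + 6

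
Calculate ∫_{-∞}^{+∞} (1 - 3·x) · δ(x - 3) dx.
-8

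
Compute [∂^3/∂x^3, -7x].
-21\frac{d^{2}}{dx^{2}}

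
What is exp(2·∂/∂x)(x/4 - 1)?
\frac{x}{4} - \frac{1}{2}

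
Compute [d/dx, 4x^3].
12 x^{2}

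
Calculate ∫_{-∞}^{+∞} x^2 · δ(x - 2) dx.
4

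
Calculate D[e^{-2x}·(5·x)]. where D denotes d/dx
5 \left(1 - 2 x\right) e^{- 2 x}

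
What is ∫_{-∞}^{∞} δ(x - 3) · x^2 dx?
9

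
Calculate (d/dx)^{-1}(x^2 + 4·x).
\frac{x^{3}}{3} + 2 x^{2}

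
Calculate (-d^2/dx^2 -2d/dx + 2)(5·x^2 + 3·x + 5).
10 x^{2} - 14 x - 6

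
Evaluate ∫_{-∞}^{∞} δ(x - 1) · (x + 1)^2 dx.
4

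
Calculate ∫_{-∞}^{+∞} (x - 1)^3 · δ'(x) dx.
-3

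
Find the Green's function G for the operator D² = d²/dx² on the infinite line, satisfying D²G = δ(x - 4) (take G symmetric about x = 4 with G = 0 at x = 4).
\frac{|x - 4|}{2}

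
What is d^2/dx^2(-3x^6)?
- 90 x^{4}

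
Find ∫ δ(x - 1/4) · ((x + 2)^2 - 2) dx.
\frac{49}{16}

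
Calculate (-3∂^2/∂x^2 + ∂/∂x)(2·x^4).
8 x^{2} \left(x - 9\right)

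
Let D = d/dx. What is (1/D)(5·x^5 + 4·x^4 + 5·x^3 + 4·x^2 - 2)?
\frac{5 x^{6}}{6} + \frac{4 x^{5}}{5} + \frac{5 x^{4}}{4} + \frac{4 x^{3}}{3} - 2 x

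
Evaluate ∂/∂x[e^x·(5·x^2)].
5 x \left(x + 2\right) e^{x}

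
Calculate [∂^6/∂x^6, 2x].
12\frac{d^{5}}{dx^{5}}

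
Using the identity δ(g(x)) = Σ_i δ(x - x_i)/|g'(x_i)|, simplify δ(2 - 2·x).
\frac{\delta(x - 1)}{2}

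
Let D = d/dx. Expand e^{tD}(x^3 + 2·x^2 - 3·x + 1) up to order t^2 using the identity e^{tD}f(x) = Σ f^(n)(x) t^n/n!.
t^{2} \left(3 x + 2\right) + t \left(3 x^{2} + 4 x - 3\right) + x^{3} + 2 x^{2} - 3 x + 1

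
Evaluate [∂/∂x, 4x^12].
48 x^{11}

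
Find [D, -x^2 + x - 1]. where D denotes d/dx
1 - 2 x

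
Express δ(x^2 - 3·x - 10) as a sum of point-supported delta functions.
\frac{\delta(x - 5) + \delta(x + 2)}{7}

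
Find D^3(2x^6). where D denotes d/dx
240 x^{3}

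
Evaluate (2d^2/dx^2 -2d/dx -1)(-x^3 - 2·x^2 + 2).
x^{3} + 8 x^{2} - 4 x - 10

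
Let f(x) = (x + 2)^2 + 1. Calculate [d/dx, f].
2 x + 4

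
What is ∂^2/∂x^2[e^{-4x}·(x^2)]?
2 \left(8 x^{2} - 8 x + 1\right) e^{- 4 x}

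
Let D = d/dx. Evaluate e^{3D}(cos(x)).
\cos{\left(x + 3 \right)}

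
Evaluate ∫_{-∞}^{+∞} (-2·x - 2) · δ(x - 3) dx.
-8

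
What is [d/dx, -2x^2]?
- 4 x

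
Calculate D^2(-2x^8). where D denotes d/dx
- 112 x^{6}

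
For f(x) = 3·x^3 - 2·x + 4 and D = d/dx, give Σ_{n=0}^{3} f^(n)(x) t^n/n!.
3 t^{3} + 9 t^{2} x + t \left(9 x^{2} - 2\right) + 3 x^{3} - 2 x + 4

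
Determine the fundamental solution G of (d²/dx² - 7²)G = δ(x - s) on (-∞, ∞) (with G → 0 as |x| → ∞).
-\frac{e^{-7|x-s|}}{14}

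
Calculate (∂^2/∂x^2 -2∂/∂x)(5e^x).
- 5 e^{x}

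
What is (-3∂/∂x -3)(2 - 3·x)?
9 x + 3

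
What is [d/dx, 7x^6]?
42 x^{5}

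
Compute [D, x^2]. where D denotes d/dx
2 x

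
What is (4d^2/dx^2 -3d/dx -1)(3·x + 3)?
- 3 x - 12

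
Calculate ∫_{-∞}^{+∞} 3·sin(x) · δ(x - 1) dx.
3 \sin{\left(1 \right)}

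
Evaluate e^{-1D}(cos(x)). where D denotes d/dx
\cos{\left(x - 1 \right)}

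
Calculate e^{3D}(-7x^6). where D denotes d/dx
- 7 x^{6} - 126 x^{5} - 945 x^{4} - 3780 x^{3} - 8505 x^{2} - 10206 x - 5103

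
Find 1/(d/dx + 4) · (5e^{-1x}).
\frac{5 e^{- x}}{3}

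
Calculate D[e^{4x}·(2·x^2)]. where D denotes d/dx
4 x \left(2 x + 1\right) e^{4 x}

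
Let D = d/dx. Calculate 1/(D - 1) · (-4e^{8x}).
- \frac{4 e^{8 x}}{7}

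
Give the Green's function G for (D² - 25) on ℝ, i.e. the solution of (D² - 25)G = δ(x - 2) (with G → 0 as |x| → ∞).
-\frac{e^{-5|x - 2|}}{10}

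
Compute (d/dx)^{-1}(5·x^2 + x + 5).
\frac{5 x^{3}}{3} + \frac{x^{2}}{2} + 5 x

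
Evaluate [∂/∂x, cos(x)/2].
- \frac{\sin{\left(x \right)}}{2}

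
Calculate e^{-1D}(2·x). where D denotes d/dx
2 x - 2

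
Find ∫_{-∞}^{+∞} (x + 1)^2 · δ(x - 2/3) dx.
\frac{25}{9}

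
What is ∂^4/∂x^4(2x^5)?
240 x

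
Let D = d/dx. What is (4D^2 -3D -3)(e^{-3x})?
42 e^{- 3 x}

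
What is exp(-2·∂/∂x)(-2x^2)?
- 2 x^{2} + 8 x - 8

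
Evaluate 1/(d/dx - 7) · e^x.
- \frac{e^{x}}{6}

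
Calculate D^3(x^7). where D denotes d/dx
210 x^{4}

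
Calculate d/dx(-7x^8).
- 56 x^{7}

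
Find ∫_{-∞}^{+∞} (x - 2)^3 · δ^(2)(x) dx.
-12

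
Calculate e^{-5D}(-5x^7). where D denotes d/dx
- 5 x^{7} + 175 x^{6} - 2625 x^{5} + 21875 x^{4} - 109375 x^{3} + 328125 x^{2} - 546875 x + 390625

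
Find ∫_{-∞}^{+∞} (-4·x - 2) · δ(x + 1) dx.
2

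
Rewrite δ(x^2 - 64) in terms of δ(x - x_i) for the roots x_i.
\frac{\delta(x - 8) + \delta(x + 8)}{16}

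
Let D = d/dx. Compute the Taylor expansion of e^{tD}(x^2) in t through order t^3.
t^{2} + 2 t x + x^{2}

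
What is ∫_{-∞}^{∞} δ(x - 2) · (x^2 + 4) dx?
8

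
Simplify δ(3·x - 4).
\frac{\delta(x - 4/3)}{3}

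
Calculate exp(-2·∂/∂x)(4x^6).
4 x^{6} - 48 x^{5} + 240 x^{4} - 640 x^{3} + 960 x^{2} - 768 x + 256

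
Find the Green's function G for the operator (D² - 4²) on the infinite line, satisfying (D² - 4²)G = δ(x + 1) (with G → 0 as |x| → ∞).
-\frac{e^{-4|x + 1|}}{8}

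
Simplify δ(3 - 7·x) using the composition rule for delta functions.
\frac{\delta(x - 3/7)}{7}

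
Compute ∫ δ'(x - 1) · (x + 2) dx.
-1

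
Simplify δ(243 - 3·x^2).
\frac{\delta(x - 9) + \delta(x + 9)}{54}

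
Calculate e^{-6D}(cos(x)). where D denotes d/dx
\cos{\left(x - 6 \right)}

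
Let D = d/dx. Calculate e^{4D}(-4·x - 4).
- 4 x - 20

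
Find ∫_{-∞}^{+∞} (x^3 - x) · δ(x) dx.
0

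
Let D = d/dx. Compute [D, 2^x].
2^{x} \log{\left(2 \right)}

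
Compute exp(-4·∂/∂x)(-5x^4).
- 5 x^{4} + 80 x^{3} - 480 x^{2} + 1280 x - 1280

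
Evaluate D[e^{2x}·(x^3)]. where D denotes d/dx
x^{2} \left(2 x + 3\right) e^{2 x}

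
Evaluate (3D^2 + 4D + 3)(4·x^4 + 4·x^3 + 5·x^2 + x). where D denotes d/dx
12 x^{4} + 76 x^{3} + 207 x^{2} + 115 x + 34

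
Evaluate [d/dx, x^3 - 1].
3 x^{2}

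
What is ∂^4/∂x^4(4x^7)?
3360 x^{3}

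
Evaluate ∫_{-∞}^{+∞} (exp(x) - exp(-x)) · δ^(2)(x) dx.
0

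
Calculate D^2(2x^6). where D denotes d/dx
60 x^{4}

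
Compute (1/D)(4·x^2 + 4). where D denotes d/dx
\frac{4 x^{3}}{3} + 4 x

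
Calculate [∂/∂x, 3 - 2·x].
-2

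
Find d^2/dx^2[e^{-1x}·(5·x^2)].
5 \left(x^{2} - 4 x + 2\right) e^{- x}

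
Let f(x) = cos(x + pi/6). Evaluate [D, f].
- \sin{\left(x + \frac{\pi}{6} \right)}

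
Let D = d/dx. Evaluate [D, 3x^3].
9 x^{2}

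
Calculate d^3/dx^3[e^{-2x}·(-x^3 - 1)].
2 \left(4 x^{3} - 18 x^{2} + 18 x + 1\right) e^{- 2 x}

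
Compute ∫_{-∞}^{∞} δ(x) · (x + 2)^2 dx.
4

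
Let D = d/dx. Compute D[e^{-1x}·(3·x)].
3 \left(1 - x\right) e^{- x}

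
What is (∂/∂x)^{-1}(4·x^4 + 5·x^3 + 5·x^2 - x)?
\frac{4 x^{5}}{5} + \frac{5 x^{4}}{4} + \frac{5 x^{3}}{3} - \frac{x^{2}}{2}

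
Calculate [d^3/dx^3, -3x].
-9\frac{d^{2}}{dx^{2}}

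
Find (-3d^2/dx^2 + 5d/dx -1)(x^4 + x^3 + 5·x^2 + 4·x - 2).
- x^{4} + 19 x^{3} - 26 x^{2} + 28 x - 8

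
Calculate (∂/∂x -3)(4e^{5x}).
8 e^{5 x}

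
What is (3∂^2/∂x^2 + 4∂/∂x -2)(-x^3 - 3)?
2 x^{3} - 12 x^{2} - 18 x + 6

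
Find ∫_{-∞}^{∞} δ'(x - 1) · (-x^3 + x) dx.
2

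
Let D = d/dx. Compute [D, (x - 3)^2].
2 x - 6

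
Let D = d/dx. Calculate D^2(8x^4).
96 x^{2}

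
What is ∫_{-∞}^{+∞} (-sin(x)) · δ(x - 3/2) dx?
- \sin{\left(\frac{3}{2} \right)}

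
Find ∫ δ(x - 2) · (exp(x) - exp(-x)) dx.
2 \sinh{\left(2 \right)}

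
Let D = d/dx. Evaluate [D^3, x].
3D^{2}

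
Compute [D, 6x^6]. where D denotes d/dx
36 x^{5}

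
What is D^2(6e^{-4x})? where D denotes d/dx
96 e^{- 4 x}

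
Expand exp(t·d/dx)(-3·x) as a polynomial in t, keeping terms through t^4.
- 3 t - 3 x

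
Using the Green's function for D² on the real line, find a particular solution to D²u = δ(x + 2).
\frac{|x + 2|}{2}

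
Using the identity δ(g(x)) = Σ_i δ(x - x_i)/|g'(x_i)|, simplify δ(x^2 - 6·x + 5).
\frac{\delta(x - 1) + \delta(x - 5)}{4}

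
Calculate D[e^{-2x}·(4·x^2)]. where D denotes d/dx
8 x \left(1 - x\right) e^{- 2 x}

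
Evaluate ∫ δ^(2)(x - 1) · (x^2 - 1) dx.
2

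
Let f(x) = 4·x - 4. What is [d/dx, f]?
4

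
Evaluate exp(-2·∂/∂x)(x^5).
x^{5} - 10 x^{4} + 40 x^{3} - 80 x^{2} + 80 x - 32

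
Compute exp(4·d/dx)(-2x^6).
- 2 x^{6} - 48 x^{5} - 480 x^{4} - 2560 x^{3} - 7680 x^{2} - 12288 x - 8192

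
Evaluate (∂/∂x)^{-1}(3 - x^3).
- \frac{x^{4}}{4} + 3 x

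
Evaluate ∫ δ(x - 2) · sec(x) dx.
\sec{\left(2 \right)}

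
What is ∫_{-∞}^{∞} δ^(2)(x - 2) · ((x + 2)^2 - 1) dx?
2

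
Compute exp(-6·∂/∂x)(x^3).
x^{3} - 18 x^{2} + 108 x - 216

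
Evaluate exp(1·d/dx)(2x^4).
2 x^{4} + 8 x^{3} + 12 x^{2} + 8 x + 2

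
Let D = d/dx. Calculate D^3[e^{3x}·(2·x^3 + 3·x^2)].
\left(54 x^{3} + 243 x^{2} + 270 x + 66\right) e^{3 x}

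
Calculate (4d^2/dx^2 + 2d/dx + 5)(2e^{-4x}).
122 e^{- 4 x}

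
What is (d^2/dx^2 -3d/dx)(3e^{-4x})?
84 e^{- 4 x}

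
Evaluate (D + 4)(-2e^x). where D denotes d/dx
- 10 e^{x}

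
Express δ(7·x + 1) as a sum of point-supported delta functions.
\frac{\delta(x + 1/7)}{7}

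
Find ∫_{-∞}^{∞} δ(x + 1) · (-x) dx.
1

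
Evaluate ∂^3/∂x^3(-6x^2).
0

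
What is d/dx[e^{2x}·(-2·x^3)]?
x^{2} \left(- 4 x - 6\right) e^{2 x}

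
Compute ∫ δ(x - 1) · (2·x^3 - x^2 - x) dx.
0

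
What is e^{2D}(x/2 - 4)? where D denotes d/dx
\frac{x}{2} - 3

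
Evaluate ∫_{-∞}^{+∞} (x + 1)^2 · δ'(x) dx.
-2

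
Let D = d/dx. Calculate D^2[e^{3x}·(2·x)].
\left(18 x + 12\right) e^{3 x}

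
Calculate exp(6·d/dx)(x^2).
x^{2} + 12 x + 36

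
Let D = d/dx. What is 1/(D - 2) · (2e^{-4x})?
- \frac{e^{- 4 x}}{3}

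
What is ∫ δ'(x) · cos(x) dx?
0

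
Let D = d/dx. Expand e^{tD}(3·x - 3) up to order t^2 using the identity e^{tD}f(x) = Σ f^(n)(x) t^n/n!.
3 t + 3 x - 3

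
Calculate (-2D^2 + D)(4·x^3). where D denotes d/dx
12 x \left(x - 4\right)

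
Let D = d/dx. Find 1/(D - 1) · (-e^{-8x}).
\frac{e^{- 8 x}}{9}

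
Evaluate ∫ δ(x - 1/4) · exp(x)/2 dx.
\frac{e^{\frac{1}{4}}}{2}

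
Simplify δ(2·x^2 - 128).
\frac{\delta(x - 8) + \delta(x + 8)}{32}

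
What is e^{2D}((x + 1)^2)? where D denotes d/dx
x^{2} + 6 x + 9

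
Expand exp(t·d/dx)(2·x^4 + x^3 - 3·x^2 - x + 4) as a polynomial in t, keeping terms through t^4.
2 t^{4} + t^{3} \left(8 x + 1\right) + 3 t^{2} \left(4 x^{2} + x - 1\right) + t \left(8 x^{3} + 3 x^{2} - 6 x - 1\right) + 2 x^{4} + x^{3} - 3 x^{2} - x + 4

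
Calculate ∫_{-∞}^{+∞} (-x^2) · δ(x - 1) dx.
-1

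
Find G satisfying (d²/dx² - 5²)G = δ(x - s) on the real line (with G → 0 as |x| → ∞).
-\frac{e^{-5|x-s|}}{10}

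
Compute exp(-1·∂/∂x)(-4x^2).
- 4 x^{2} + 8 x - 4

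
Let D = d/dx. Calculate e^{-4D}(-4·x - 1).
15 - 4 x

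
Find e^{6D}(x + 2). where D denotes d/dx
x + 8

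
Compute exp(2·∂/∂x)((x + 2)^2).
x^{2} + 8 x + 16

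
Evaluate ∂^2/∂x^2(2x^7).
84 x^{5}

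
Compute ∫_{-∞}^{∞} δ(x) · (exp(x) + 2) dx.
3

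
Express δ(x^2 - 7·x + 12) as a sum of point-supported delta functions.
\frac{\delta(x - 3) + \delta(x - 4)}{1}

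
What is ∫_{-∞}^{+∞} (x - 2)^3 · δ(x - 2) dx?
0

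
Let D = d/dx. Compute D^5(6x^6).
4320 x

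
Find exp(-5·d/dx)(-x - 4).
1 - x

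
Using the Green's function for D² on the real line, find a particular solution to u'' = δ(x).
\frac{|x|}{2}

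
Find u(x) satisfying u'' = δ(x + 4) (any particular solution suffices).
\frac{|x + 4|}{2}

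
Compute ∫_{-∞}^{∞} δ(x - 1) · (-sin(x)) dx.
- \sin{\left(1 \right)}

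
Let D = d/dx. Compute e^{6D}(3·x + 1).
3 x + 19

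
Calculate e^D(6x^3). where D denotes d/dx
6 x^{3} + 18 x^{2} + 18 x + 6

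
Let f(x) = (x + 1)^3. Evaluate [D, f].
3 \left(x + 1\right)^{2}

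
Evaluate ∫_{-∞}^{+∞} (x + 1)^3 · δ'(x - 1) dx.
-12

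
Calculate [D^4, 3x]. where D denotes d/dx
12D^{3}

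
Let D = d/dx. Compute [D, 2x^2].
4 x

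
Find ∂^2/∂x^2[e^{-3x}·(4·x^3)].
12 x \left(3 x^{2} - 6 x + 2\right) e^{- 3 x}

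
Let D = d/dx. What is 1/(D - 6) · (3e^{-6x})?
- \frac{e^{- 6 x}}{4}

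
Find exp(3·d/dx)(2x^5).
2 x^{5} + 30 x^{4} + 180 x^{3} + 540 x^{2} + 810 x + 486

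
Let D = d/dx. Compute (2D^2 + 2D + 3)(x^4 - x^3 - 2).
3 x^{4} + 5 x^{3} + 18 x^{2} - 12 x - 6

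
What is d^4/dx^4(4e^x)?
4 e^{x}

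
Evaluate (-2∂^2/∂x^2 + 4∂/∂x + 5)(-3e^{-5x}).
195 e^{- 5 x}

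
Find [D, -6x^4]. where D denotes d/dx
- 24 x^{3}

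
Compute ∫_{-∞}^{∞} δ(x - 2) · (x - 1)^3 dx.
1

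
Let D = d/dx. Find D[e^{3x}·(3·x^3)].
9 x^{2} \left(x + 1\right) e^{3 x}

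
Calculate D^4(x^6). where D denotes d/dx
360 x^{2}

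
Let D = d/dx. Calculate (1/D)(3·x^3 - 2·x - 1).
\frac{3 x^{4}}{4} - x^{2} - x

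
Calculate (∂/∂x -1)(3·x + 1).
2 - 3 x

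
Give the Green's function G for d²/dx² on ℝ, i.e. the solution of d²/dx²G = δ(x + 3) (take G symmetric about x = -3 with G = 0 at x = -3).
\frac{|x + 3|}{2}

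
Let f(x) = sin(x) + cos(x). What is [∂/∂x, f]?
- \sin{\left(x \right)} + \cos{\left(x \right)}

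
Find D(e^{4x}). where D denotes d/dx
4 e^{4 x}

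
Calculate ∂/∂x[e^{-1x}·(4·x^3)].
4 x^{2} \left(3 - x\right) e^{- x}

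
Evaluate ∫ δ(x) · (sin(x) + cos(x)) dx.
1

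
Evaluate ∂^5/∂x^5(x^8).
6720 x^{3}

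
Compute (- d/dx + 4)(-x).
1 - 4 x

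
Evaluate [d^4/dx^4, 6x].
24\frac{d^{3}}{dx^{3}}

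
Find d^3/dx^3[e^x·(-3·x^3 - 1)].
\left(- 3 x^{3} - 27 x^{2} - 54 x - 19\right) e^{x}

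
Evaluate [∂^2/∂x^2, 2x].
4\frac{d}{dx}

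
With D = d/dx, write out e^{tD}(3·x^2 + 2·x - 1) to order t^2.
3 t^{2} + 2 t \left(3 x + 1\right) + 3 x^{2} + 2 x - 1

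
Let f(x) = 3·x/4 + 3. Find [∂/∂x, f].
\frac{3}{4}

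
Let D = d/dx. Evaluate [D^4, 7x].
28D^{3}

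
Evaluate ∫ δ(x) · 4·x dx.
0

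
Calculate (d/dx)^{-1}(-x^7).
- \frac{x^{8}}{8}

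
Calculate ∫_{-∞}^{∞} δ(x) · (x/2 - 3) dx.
-3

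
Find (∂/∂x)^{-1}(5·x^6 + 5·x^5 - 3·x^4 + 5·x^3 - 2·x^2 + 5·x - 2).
\frac{5 x^{7}}{7} + \frac{5 x^{6}}{6} - \frac{3 x^{5}}{5} + \frac{5 x^{4}}{4} - \frac{2 x^{3}}{3} + \frac{5 x^{2}}{2} - 2 x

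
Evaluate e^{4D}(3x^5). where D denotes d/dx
3 x^{5} + 60 x^{4} + 480 x^{3} + 1920 x^{2} + 3840 x + 3072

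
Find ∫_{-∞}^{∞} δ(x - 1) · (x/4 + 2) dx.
\frac{9}{4}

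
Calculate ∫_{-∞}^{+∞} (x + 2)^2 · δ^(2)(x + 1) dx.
2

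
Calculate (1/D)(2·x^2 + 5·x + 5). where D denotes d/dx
\frac{2 x^{3}}{3} + \frac{5 x^{2}}{2} + 5 x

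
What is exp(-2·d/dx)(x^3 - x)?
x^{3} - 6 x^{2} + 11 x - 6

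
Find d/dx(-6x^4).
- 24 x^{3}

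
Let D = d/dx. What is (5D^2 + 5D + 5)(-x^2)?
- 5 x^{2} - 10 x - 10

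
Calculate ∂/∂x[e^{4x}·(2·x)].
\left(8 x + 2\right) e^{4 x}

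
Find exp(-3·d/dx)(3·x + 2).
3 x - 7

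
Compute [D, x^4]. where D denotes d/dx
4 x^{3}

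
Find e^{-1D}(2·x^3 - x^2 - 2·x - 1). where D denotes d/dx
2 x^{3} - 7 x^{2} + 6 x - 2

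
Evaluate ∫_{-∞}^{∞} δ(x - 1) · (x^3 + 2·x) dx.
3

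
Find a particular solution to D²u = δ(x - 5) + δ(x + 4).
\frac{|x - 5|}{2} + \frac{|x + 4|}{2}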